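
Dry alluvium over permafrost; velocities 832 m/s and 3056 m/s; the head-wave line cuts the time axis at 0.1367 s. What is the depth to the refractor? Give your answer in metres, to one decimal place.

59.1 m

h = tᵢ·V₁·V₂ / (2·√(V₂²−V₁²)).
√(V₂²−V₁²) = √(3056² − 832²) = 2940.6 m/s.
h = 0.1367 s × 832 × 3056 / (2 × 2940.6) = 59.10 m.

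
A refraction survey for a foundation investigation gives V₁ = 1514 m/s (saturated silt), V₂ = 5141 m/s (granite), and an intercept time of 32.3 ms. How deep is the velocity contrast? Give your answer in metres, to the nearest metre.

θ_c = arcsin(1514/5141) = 17.13°; cos θ_c = 0.9557.
tᵢ = 2h cos θ_c/V₁ ⇒ h = tᵢ·V₁/(2 cos θ_c) = 0.0323·1514/(2·0.9557) = 25.59 m.

26 m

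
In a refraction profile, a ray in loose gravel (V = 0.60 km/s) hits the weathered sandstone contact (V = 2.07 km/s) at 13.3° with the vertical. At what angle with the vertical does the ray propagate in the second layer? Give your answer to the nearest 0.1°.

52.5°

Snell's law: sin θ₂ = (V₂/V₁)·sin θ₁ = (2.07/0.60)·sin 13.3° = 0.7937.
θ₂ = arcsin 0.7937 = 52.53° from the normal.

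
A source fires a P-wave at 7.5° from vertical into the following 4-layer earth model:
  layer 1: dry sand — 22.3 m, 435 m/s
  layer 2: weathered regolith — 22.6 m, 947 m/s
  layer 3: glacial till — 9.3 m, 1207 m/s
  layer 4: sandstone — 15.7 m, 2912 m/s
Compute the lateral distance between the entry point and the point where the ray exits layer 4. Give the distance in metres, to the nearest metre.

41 m

Apply Snell's law at each interface; in layer i the horizontal offset is hᵢ·tan θᵢ.
Layer 1: θ = 7.50°; offset = 22.3·tan 7.50° = 2.936 m.
Layer 2: sin θ = 947·sin 7.5°/435 = 0.2842, θ = 16.51°; offset = 22.6·tan 16.51° = 6.698 m.
Layer 3: sin θ = 1207·sin 7.5°/435 = 0.3622, θ = 21.23°; offset = 9.3·tan 21.23° = 3.614 m.
Layer 4: sin θ = 2912·sin 7.5°/435 = 0.8738, θ = 60.90°; offset = 15.7·tan 60.90° = 28.208 m.
Summing the layer offsets gives 41.455 m.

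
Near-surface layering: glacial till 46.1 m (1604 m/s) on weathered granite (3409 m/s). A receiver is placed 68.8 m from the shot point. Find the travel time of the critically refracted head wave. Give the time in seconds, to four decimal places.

0.0709 s

θ_c = arcsin(V₁/V₂) = arcsin(1604/3409) = 28.07°, cos θ_c = 0.8824.
Intercept time tᵢ = 2h cos θ_c / V₁ = 2·46.1·0.8824/1604 = 0.05072 s.
t = x/V₂ + tᵢ = 68.8/3409 + 0.05072 = 0.07090 s.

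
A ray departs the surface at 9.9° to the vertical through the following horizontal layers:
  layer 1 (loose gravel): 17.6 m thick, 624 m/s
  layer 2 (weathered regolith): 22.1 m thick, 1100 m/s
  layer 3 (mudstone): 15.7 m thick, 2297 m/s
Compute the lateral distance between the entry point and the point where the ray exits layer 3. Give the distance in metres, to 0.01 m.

22.93 m

Ray parameter p = sin 9.9° / 624 m/s = 2.7553e-04 s/m.
Layer 1: θ = 9.90°; offset = 17.6·tan 9.90° = 3.0717 m.
Layer 2: sin θ = p·1100 = 0.3031 → θ = 17.64°; offset = 22.1·tan 17.64° = 7.0287 m.
Layer 3: sin θ = p·2297 = 0.6329 → θ = 39.26°; offset = 15.7·tan 39.26° = 12.8336 m.
Summing the layer offsets gives 22.9339 m.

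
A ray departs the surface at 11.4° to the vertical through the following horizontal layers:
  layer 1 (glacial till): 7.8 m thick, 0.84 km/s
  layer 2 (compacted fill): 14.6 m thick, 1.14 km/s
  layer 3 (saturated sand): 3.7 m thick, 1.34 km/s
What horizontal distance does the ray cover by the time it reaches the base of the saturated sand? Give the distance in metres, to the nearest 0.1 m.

6.9 m

Ray parameter p = sin 11.4° / 0.84 km/s = 2.3531e-01 s/km.
Layer 1: θ = 11.40°; offset = 7.8·tan 11.40° = 1.573 m.
Layer 2: sin θ = p·1.14 = 0.2682 → θ = 15.56°; offset = 14.6·tan 15.56° = 4.065 m.
Layer 3: sin θ = p·1.34 = 0.3153 → θ = 18.38°; offset = 3.7·tan 18.38° = 1.229 m.
Total horizontal offset = 6.868 m.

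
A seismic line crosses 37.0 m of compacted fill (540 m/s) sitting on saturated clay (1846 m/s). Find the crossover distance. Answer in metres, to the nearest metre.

θ_c = arcsin(540/1846) = 17.01°, so cos θ_c = 0.9563 and tᵢ = 2h cos θ_c/V₁ = 0.1310 s.
At crossover x/V₁ = x/V₂ + tᵢ ⇒ x = tᵢ/(1/V₁ − 1/V₂) = 0.13104/(1.8519e-03 − 5.4171e-04) = 100.02 m.

100 m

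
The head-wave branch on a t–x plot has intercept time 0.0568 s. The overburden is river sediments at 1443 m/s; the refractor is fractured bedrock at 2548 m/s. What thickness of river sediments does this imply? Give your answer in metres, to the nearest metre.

θ_c = arcsin(1443/2548) = 34.49°; cos θ_c = 0.8242.
tᵢ = 2h cos θ_c/V₁ ⇒ h = tᵢ·V₁/(2 cos θ_c) = 0.0568·1443/(2·0.8242) = 49.72 m.

50 m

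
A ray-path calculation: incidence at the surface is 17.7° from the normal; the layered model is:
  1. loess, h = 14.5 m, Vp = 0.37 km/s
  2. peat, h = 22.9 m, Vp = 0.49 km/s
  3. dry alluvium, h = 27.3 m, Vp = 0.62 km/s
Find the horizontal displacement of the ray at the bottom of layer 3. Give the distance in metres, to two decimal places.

Apply Snell's law at each interface; in layer i the horizontal offset is hᵢ·tan θᵢ.
Layer 1: θ = 17.70°; offset = 14.5·tan 17.70° = 4.6275 m.
Layer 2: sin θ = 0.49·sin 17.7°/0.37 = 0.4026, θ = 23.74°; offset = 22.9·tan 23.74° = 10.0730 m.
Layer 3: sin θ = 0.62·sin 17.7°/0.37 = 0.5095, θ = 30.63°; offset = 27.3·tan 30.63° = 16.1631 m.
Summing the layer offsets gives 30.8637 m.

30.86 m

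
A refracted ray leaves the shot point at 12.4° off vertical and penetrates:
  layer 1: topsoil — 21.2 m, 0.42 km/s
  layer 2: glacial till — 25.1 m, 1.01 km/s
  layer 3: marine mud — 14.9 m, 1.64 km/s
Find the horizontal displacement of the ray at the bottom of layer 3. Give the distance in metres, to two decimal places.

Apply Snell's law at each interface; in layer i the horizontal offset is hᵢ·tan θᵢ.
Layer 1: θ = 12.40°; offset = 21.2·tan 12.40° = 4.6611 m.
Layer 2: sin θ = 1.01·sin 12.4°/0.42 = 0.5164, θ = 31.09°; offset = 25.1·tan 31.09° = 15.1355 m.
Layer 3: sin θ = 1.64·sin 12.4°/0.42 = 0.8385, θ = 56.98°; offset = 14.9·tan 56.98° = 22.9274 m.
Σ offsets = 42.7240 m.

42.72 m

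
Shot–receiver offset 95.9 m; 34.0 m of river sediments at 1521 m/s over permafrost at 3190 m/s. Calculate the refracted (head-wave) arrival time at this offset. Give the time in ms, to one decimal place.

69.4 ms

θ_c = arcsin(V₁/V₂) = arcsin(1521/3190) = 28.48°, cos θ_c = 0.8790.
Intercept time tᵢ = 2h cos θ_c / V₁ = 2·34.0·0.8790/1521 = 0.03930 s.
t = x/V₂ + tᵢ = 95.9/3190 + 0.03930 = 0.06936 s.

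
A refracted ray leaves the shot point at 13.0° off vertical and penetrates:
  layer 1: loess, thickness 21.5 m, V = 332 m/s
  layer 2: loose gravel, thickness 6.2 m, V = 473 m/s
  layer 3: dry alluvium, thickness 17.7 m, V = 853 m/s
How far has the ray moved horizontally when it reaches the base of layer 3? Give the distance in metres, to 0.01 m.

Apply Snell's law at each interface; in layer i the horizontal offset is hᵢ·tan θᵢ.
Layer 1: θ = 13.00°; offset = 21.5·tan 13.00° = 4.9637 m.
Layer 2: sin θ = 473·sin 13.0°/332 = 0.3205, θ = 18.69°; offset = 6.2·tan 18.69° = 2.0977 m.
Layer 3: sin θ = 853·sin 13.0°/332 = 0.5780, θ = 35.31°; offset = 17.7·tan 35.31° = 12.5357 m.
Σ offsets = 19.5970 m.

19.60 m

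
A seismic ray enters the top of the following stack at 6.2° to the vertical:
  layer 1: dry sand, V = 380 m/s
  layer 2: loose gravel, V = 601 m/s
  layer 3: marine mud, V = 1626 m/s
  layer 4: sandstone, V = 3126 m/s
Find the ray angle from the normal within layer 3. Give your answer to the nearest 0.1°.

27.5°

Ray parameter p = sin 6.2° / 380 = 2.8421e-04 s/m.
sin θ_3 = p·V_3 = 2.8421e-04 × 1626 = 0.4621.
θ_3 = 27.52° from the vertical.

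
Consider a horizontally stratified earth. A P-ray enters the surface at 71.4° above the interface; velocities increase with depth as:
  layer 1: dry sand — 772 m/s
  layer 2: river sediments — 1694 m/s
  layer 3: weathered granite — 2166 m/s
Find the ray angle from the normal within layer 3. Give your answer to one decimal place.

63.5°

From the normal: θ₁ = 90° − 71.4° = 18.6°.
Snell's law across each interface conserves sin θ / V, so sin θ_3 = V_3·sin θ₁/V₁.
sin θ_3 = 2166 × sin 18.6° / 772 = 0.8949.
θ_3 = 63.50° from the vertical.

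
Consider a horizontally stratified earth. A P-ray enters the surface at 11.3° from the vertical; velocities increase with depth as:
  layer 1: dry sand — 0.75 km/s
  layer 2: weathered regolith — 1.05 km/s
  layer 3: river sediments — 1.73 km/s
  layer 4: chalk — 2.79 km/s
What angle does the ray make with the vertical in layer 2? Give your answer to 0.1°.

15.9°

Ray parameter p = sin 11.3° / 0.75 = 2.6126e-01 s/km.
sin θ_2 = p·V_2 = 2.6126e-01 × 1.05 = 0.2743.
θ_2 = 15.92° from the vertical.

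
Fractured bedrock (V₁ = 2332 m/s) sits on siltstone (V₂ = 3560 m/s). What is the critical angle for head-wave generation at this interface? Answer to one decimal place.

40.9°

Critical incidence: sin θ_c = V₁/V₂ = 2332/3560 = 0.6551.
θ_c = arcsin 0.6551 = 40.92°.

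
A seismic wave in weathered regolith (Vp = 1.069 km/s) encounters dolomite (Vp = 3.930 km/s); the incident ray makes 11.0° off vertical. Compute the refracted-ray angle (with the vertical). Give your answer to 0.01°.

sin θ₁/V₁ = sin θ₂/V₂ ⇒ sin θ₂ = 3.930·sin 11.0°/1.069 = 3.930·0.1908/1.069 = 0.7015.
θ₂ = sin⁻¹(0.7015) = 44.55° (from vertical).

44.55°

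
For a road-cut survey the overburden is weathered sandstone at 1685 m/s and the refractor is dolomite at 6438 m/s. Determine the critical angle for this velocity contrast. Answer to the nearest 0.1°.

15.2°

At critical incidence the refracted ray runs along the interface (θ₂ = 90°), so sin θ_c = V₁/V₂.
θ_c = arcsin(1685/6438) = arcsin 0.2617 = 15.17°.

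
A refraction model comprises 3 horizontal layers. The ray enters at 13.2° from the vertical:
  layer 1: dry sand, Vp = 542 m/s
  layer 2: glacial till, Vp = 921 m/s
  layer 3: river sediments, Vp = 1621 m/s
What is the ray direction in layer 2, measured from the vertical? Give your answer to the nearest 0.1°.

Ray parameter p = sin 13.2° / 542 = 4.2131e-04 s/m.
sin θ_2 = p·V_2 = 4.2131e-04 × 921 = 0.3880.
θ_2 = arcsin 0.3880 = 22.83°.

22.8°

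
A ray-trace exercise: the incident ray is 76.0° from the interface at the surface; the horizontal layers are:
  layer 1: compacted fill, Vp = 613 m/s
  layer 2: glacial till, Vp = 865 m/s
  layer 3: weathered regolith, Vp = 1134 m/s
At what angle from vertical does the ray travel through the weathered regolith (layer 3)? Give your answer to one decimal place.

26.6°

From the normal: θ₁ = 90° − 76.0° = 14.0°.
Snell's law across each interface conserves sin θ / V, so sin θ_3 = V_3·sin θ₁/V₁.
sin θ_3 = 1134 × sin 14.0° / 613 = 0.4475.
θ_3 = arcsin 0.4475 = 26.59°.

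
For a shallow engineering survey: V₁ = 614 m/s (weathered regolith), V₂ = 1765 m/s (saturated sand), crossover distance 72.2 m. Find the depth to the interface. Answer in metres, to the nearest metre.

h = (x_cross/2)·√((V₂−V₁)/(V₂+V₁)).
(V₂−V₁)/(V₂+V₁) = (1765−614)/(1765+614) = 0.4838; √ = 0.6956.
h = (72.2/2)·0.6956 = 25.11 m.

25 m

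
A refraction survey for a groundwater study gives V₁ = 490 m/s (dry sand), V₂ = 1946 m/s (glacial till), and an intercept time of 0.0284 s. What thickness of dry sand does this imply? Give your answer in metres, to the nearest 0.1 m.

h = tᵢ·V₁·V₂ / (2·√(V₂²−V₁²)).
√(V₂²−V₁²) = √(1946² − 490²) = 1883.3 m/s.
h = 0.0284 s × 490 × 1946 / (2 × 1883.3) = 7.19 m.

7.2 m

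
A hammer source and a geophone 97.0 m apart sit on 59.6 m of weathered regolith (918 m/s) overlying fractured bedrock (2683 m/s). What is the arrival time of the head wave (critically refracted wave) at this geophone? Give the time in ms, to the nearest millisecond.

158 ms

θ_c = arcsin(V₁/V₂) = arcsin(918/2683) = 20.01°, cos θ_c = 0.9396.
Intercept time tᵢ = 2h cos θ_c / V₁ = 2·59.6·0.9396/918 = 0.12201 s.
t = x/V₂ + tᵢ = 97.0/2683 + 0.12201 = 0.15816 s.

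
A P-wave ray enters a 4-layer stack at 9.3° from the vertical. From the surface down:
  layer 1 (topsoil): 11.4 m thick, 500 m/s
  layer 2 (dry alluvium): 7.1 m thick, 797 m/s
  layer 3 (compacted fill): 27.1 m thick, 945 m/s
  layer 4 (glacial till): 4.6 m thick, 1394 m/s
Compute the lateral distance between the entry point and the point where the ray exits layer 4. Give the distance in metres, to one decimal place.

p = sin θ₁/V₁ = sin 9.3°/500 = 3.2321e-04 s/m is conserved through the stack.
Layer 1: θ = 9.30°; offset = 11.4·tan 9.30° = 1.867 m.
Layer 2: sin θ = p·797 = 0.2576 → θ = 14.93°; offset = 7.1·tan 14.93° = 1.893 m.
Layer 3: sin θ = p·945 = 0.3054 → θ = 17.78°; offset = 27.1·tan 17.78° = 8.693 m.
Layer 4: sin θ = p·1394 = 0.4506 → θ = 26.78°; offset = 4.6·tan 26.78° = 2.322 m.
Summing the layer offsets gives 14.774 m.

14.8 m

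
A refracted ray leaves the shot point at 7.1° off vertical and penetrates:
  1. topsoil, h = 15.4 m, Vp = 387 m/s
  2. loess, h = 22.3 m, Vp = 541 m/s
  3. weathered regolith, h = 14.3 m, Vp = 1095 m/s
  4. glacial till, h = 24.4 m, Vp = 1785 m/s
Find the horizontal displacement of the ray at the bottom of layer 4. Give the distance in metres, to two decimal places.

28.10 m

Apply Snell's law at each interface; in layer i the horizontal offset is hᵢ·tan θᵢ.
Layer 1: θ = 7.10°; offset = 15.4·tan 7.10° = 1.9182 m.
Layer 2: sin θ = 541·sin 7.1°/387 = 0.1728, θ = 9.95°; offset = 22.3·tan 9.95° = 3.9120 m.
Layer 3: sin θ = 1095·sin 7.1°/387 = 0.3497, θ = 20.47°; offset = 14.3·tan 20.47° = 5.3382 m.
Layer 4: sin θ = 1785·sin 7.1°/387 = 0.5701, θ = 34.76°; offset = 24.4·tan 34.76° = 16.9314 m.
Σ offsets = 28.0997 m.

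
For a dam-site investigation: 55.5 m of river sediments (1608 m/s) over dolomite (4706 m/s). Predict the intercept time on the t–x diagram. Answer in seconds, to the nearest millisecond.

tᵢ = 2h·√(V₂²−V₁²)/(V₁V₂).
√(V₂²−V₁²) = √(4706²−1608²) = 4422.8 m/s.
tᵢ = 2·55.5·4422.8/(1608·4706) = 0.06488 s.

0.065 s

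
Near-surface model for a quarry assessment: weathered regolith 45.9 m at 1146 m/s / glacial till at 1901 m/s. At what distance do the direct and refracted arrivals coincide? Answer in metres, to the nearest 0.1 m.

θ_c = arcsin(1146/1901) = 37.07°, so cos θ_c = 0.7979 and tᵢ = 2h cos θ_c/V₁ = 0.0639 s.
At crossover x/V₁ = x/V₂ + tᵢ ⇒ x = tᵢ/(1/V₁ − 1/V₂) = 0.06391/(8.7260e-04 − 5.2604e-04) = 184.42 m.

184.4 m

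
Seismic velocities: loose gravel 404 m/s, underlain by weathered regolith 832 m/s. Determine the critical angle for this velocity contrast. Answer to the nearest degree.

At critical incidence the refracted ray runs along the interface (θ₂ = 90°), so sin θ_c = V₁/V₂.
θ_c = arcsin(404/832) = arcsin 0.4856 = 29.05°.

29°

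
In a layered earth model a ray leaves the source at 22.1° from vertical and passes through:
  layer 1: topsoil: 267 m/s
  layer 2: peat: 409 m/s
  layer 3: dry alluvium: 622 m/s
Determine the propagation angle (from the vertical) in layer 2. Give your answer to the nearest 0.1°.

Ray parameter p = sin 22.1° / 267 = 1.4091e-03 s/m.
sin θ_2 = p·V_2 = 1.4091e-03 × 409 = 0.5763.
θ_2 = arcsin 0.5763 = 35.19°.

35.2°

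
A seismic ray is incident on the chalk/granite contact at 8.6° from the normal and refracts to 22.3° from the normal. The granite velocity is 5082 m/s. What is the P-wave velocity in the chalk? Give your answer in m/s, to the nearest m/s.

Snell's law: sin 8.6°/V₁ = sin 22.3°/V₂.
V₁ = V₂·sin 8.6°/sin 22.3° = 5082 × 0.3941 = 2002.70 m/s.

2003 m/s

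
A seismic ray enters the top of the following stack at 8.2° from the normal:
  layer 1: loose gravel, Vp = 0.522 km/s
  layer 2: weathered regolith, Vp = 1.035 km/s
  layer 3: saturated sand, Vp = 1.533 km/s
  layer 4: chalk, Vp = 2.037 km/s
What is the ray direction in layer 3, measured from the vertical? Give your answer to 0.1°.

Ray parameter p = sin 8.2° / 0.522 = 2.7324e-01 s/km.
sin θ_3 = p·V_3 = 2.7324e-01 × 1.533 = 0.4189.
θ_3 = arcsin 0.4189 = 24.76°.

24.8°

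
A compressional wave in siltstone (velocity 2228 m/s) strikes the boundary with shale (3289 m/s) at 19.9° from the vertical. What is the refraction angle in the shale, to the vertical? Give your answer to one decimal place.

30.2°

sin θ₁/V₁ = sin θ₂/V₂ ⇒ sin θ₂ = 3289·sin 19.9°/2228 = 3289·0.3404/2228 = 0.5025.
θ₂ = sin⁻¹(0.5025) = 30.16° (from vertical).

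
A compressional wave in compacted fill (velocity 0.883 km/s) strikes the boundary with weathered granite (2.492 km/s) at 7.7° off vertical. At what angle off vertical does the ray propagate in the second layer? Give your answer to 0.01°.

Snell's law: sin θ₂ = (V₂/V₁)·sin θ₁ = (2.492/0.883)·sin 7.7° = 0.3781.
θ₂ = arcsin 0.3781 = 22.22° from the normal.

22.22°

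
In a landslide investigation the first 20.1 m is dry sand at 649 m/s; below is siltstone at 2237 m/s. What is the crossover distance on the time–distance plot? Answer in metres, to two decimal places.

x_cross = 2h·√((V₂+V₁)/(V₂−V₁)).
(V₂+V₁)/(V₂−V₁) = (2237+649)/(2237−649) = 1.8174; √ = 1.3481.
x_cross = 2·20.1·1.3481 = 54.19 m.

54.19 m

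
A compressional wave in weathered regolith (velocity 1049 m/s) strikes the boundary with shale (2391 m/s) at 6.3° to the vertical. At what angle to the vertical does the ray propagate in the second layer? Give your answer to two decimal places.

14.48°

sin θ₁/V₁ = sin θ₂/V₂ ⇒ sin θ₂ = 2391·sin 6.3°/1049 = 2391·0.1097/1049 = 0.2501.
θ₂ = arcsin 0.2501 = 14.48° from the normal.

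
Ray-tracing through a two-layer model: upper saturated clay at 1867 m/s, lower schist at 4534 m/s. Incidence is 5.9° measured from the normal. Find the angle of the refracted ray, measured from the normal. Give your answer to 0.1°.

14.5°

Snell's law: sin θ₂ = (V₂/V₁)·sin θ₁ = (4534/1867)·sin 5.9° = 0.2496.
θ₂ = arcsin 0.2496 = 14.46° from the normal.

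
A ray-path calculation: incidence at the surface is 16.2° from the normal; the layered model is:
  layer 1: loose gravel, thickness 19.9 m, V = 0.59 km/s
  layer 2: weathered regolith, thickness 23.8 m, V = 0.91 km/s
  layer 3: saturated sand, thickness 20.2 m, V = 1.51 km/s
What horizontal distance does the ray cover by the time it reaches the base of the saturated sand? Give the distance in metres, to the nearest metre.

38 m

Apply Snell's law at each interface; in layer i the horizontal offset is hᵢ·tan θᵢ.
Layer 1: θ = 16.20°; offset = 19.9·tan 16.20° = 5.781 m.
Layer 2: sin θ = 0.91·sin 16.2°/0.59 = 0.4303, θ = 25.49°; offset = 23.8·tan 25.49° = 11.345 m.
Layer 3: sin θ = 1.51·sin 16.2°/0.59 = 0.7140, θ = 45.56°; offset = 20.2·tan 45.56° = 20.601 m.
Σ offsets = 37.728 m.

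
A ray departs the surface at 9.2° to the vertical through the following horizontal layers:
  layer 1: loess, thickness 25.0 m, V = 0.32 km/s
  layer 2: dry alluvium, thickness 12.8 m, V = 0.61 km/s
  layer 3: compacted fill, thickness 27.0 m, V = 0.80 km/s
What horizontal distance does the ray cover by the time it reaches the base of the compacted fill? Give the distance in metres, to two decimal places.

19.92 m

Apply Snell's law at each interface; in layer i the horizontal offset is hᵢ·tan θᵢ.
Layer 1: θ = 9.20°; offset = 25.0·tan 9.20° = 4.0491 m.
Layer 2: sin θ = 0.61·sin 9.2°/0.32 = 0.3048, θ = 17.74°; offset = 12.8·tan 17.74° = 4.0960 m.
Layer 3: sin θ = 0.80·sin 9.2°/0.32 = 0.3997, θ = 23.56°; offset = 27.0·tan 23.56° = 11.7734 m.
Summing the layer offsets gives 19.9184 m.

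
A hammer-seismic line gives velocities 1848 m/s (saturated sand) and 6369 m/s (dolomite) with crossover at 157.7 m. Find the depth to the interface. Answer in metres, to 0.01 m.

58.49 m

h = (x_cross/2)·√((V₂−V₁)/(V₂+V₁)).
(V₂−V₁)/(V₂+V₁) = (6369−1848)/(6369+1848) = 0.5502; √ = 0.7418.
h = (157.7/2)·0.7418 = 58.49 m.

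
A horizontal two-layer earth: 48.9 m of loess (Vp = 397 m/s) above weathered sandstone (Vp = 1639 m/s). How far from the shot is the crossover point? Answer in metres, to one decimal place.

125.2 m

θ_c = arcsin(397/1639) = 14.02°, so cos θ_c = 0.9702 and tᵢ = 2h cos θ_c/V₁ = 0.2390 s.
At crossover x/V₁ = x/V₂ + tᵢ ⇒ x = tᵢ/(1/V₁ − 1/V₂) = 0.23901/(2.5189e-03 − 6.1013e-04) = 125.22 m.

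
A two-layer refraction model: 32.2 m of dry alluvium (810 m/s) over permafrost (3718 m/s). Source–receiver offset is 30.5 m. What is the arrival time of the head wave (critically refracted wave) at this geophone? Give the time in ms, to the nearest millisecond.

θ_c = arcsin(V₁/V₂) = arcsin(810/3718) = 12.58°, cos θ_c = 0.9760.
Intercept time tᵢ = 2h cos θ_c / V₁ = 2·32.2·0.9760/810 = 0.07760 s.
t = x/V₂ + tᵢ = 30.5/3718 + 0.07760 = 0.08580 s.

86 ms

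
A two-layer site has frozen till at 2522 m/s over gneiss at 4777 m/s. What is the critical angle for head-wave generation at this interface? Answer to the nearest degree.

Critical incidence: sin θ_c = V₁/V₂ = 2522/4777 = 0.5279.
θ_c = arcsin 0.5279 = 31.87°.

32°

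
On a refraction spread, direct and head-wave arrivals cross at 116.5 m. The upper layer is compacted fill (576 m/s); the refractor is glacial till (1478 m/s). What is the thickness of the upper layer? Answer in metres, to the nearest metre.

x_cross = 2h·√((V₂+V₁)/(V₂−V₁)) → h = x_cross / (2·√((V₂+V₁)/(V₂−V₁))).
√((V₂+V₁)/(V₂−V₁)) = √((1478+576)/(1478−576)) = 1.5090.
h = 116.5 / (2·1.5090) = 38.60 m.

39 m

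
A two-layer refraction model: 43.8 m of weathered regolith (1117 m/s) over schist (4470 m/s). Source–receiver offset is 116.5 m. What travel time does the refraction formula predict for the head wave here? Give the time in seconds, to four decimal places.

0.1020 s

t = x/V₂ + 2h·√(V₂²−V₁²)/(V₁V₂).
√(V₂²−V₁²) = √(4470²−1117²) = 4328.2 m/s; delay term = 2·43.8·4328.2/(1117·4470) = 0.07594 s.
t = 116.5/4470 + 0.07594 = 0.10200 s.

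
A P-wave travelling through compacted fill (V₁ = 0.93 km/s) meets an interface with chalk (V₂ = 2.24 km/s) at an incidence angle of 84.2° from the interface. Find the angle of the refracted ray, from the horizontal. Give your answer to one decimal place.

Angle from the normal: 90° − 84.2° = 5.8°.
Snell's law: sin θ₂ = (V₂/V₁)·sin θ₁ = (2.24/0.93)·sin 5.8° = 0.2434.
θ₂ = sin⁻¹(0.2434) = 14.09° (from vertical).
From the interface: 90° − 14.09° = 75.91°.

75.9°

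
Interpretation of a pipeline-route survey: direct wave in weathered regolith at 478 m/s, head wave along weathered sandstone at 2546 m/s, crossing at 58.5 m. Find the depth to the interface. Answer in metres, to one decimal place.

h = (x_cross/2)·√((V₂−V₁)/(V₂+V₁)).
(V₂−V₁)/(V₂+V₁) = (2546−478)/(2546+478) = 0.6839; √ = 0.8270.
h = (58.5/2)·0.8270 = 24.19 m.

24.2 m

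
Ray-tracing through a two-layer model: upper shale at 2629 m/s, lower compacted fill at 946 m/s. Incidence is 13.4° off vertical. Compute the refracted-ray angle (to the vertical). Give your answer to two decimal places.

4.78°

Snell's law: sin θ₂ = (V₂/V₁)·sin θ₁ = (946/2629)·sin 13.4° = 0.0834.
θ₂ = arcsin 0.0834 = 4.78° from the normal.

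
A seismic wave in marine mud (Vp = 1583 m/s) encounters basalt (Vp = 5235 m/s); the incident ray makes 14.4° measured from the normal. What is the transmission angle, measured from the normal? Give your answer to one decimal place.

55.3°

sin θ₁/V₁ = sin θ₂/V₂ ⇒ sin θ₂ = 5235·sin 14.4°/1583 = 5235·0.2487/1583 = 0.8224.
θ₂ = arcsin 0.8224 = 55.33° from the normal.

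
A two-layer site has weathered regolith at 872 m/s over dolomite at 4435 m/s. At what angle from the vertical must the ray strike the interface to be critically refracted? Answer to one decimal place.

Critical incidence: sin θ_c = V₁/V₂ = 872/4435 = 0.1966.
θ_c = arcsin 0.1966 = 11.34°.

11.3°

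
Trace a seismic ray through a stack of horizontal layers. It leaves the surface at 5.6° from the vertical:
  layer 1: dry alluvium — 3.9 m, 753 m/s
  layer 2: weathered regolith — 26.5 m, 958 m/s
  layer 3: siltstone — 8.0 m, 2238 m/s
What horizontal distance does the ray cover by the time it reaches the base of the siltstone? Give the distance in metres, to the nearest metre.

6 m

Apply Snell's law at each interface; in layer i the horizontal offset is hᵢ·tan θᵢ.
Layer 1: θ = 5.60°; offset = 3.9·tan 5.60° = 0.382 m.
Layer 2: sin θ = 958·sin 5.6°/753 = 0.1241, θ = 7.13°; offset = 26.5·tan 7.13° = 3.316 m.
Layer 3: sin θ = 2238·sin 5.6°/753 = 0.2900, θ = 16.86°; offset = 8.0·tan 16.86° = 2.424 m.
Σ offsets = 6.122 m.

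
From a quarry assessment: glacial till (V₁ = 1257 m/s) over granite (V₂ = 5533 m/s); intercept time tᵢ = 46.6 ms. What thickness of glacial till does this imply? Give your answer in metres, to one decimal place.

h = tᵢ·V₁·V₂ / (2·√(V₂²−V₁²)).
√(V₂²−V₁²) = √(5533² − 1257²) = 5388.3 m/s.
h = 0.0466 s × 1257 × 5533 / (2 × 5388.3) = 30.07 m.

30.1 m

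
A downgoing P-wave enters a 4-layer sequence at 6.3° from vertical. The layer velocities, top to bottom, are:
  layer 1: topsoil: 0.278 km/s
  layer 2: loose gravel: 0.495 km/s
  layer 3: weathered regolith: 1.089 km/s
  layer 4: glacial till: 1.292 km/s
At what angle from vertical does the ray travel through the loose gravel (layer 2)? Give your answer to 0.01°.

Snell's law across each interface conserves sin θ / V, so sin θ_2 = V_2·sin θ₁/V₁.
sin θ_2 = 0.495 × sin 6.3° / 0.278 = 0.1954.
θ_2 = 11.27° from the vertical.

11.27°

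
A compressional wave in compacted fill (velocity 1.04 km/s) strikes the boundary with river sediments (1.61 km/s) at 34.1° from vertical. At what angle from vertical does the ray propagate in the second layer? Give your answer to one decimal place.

60.2°

sin θ₁/V₁ = sin θ₂/V₂ ⇒ sin θ₂ = 1.61·sin 34.1°/1.04 = 1.61·0.5606/1.04 = 0.8679.
θ₂ = sin⁻¹(0.8679) = 60.22° (from vertical).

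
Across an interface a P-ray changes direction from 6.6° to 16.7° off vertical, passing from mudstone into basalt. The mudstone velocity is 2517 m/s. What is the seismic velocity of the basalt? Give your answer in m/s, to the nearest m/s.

6293 m/s

Snell's law: sin 6.6°/V₁ = sin 16.7°/V₂.
V₂ = V₁·sin 16.7°/sin 6.6° = 2517 × 2.5002 = 6292.89 m/s.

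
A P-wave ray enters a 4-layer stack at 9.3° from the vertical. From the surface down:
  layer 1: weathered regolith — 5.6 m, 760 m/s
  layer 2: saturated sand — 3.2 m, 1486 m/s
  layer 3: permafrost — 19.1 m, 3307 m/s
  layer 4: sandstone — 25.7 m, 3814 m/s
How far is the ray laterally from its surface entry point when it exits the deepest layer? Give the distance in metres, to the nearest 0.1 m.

56.5 m

p = sin θ₁/V₁ = sin 9.3°/760 = 2.1264e-04 s/m is conserved through the stack.
Layer 1: θ = 9.30°; offset = 5.6·tan 9.30° = 0.917 m.
Layer 2: sin θ = p·1486 = 0.3160 → θ = 18.42°; offset = 3.2·tan 18.42° = 1.066 m.
Layer 3: sin θ = p·3307 = 0.7032 → θ = 44.68°; offset = 19.1·tan 44.68° = 18.890 m.
Layer 4: sin θ = p·3814 = 0.8110 → θ = 54.19°; offset = 25.7·tan 54.19° = 35.625 m.
Summing the layer offsets gives 56.498 m.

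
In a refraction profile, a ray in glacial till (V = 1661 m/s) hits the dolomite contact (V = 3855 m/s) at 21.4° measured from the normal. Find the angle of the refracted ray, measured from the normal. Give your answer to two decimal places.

57.87°

sin θ₁/V₁ = sin θ₂/V₂ ⇒ sin θ₂ = 3855·sin 21.4°/1661 = 3855·0.3649/1661 = 0.8468.
θ₂ = arcsin 0.8468 = 57.87° from the normal.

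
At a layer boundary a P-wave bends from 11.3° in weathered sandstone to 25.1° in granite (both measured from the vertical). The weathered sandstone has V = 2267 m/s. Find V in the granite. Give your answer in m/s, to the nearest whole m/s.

4908 m/s

Snell's law: sin 11.3°/V₁ = sin 25.1°/V₂.
V₂ = V₁·sin 25.1°/sin 11.3° = 2267 × 2.1649 = 4907.78 m/s.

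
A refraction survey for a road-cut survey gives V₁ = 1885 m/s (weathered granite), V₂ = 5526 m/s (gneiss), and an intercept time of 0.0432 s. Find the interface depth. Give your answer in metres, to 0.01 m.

h = tᵢ·V₁·V₂ / (2·√(V₂²−V₁²)).
√(V₂²−V₁²) = √(5526² − 1885²) = 5194.6 m/s.
h = 0.0432 s × 1885 × 5526 / (2 × 5194.6) = 43.31 m.

43.31 m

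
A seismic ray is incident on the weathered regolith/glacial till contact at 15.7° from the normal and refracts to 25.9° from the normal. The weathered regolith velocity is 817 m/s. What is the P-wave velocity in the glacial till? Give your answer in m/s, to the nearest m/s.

1319 m/s

Snell's law: sin 15.7°/V₁ = sin 25.9°/V₂.
V₂ = V₁·sin 25.9°/sin 15.7° = 817 × 1.6142 = 1318.80 m/s.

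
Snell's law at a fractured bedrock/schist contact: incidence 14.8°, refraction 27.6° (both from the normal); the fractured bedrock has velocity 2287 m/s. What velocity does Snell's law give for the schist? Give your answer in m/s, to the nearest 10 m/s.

4150 m/s

Snell's law: sin 14.8°/V₁ = sin 27.6°/V₂.
V₂ = V₁·sin 27.6°/sin 14.8° = 2287 × 1.8137 = 4147.88 m/s.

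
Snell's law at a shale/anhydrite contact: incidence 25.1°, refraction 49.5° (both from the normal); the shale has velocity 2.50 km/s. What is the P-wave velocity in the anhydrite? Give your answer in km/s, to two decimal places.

Snell's law: sin 25.1°/V₁ = sin 49.5°/V₂.
V₂ = V₁·sin 49.5°/sin 25.1° = 2.50 × 1.7926 = 4.48 km/s.

4.48 km/s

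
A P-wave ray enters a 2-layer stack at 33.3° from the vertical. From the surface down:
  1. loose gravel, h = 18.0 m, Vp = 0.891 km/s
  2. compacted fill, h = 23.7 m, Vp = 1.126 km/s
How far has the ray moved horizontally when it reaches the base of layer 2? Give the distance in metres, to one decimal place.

Ray parameter p = sin 33.3° / 0.891 km/s = 6.1619e-01 s/km.
Layer 1: θ = 33.30°; offset = 18.0·tan 33.30° = 11.824 m.
Layer 2: sin θ = p·1.126 = 0.6938 → θ = 43.93°; offset = 23.7·tan 43.93° = 22.834 m.
Σ offsets = 34.658 m.

34.7 m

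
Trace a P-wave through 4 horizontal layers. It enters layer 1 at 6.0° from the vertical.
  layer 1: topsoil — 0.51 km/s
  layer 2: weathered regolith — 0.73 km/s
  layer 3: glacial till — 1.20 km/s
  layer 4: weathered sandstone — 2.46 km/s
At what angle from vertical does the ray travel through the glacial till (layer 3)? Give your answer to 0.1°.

Ray parameter p = sin 6.0° / 0.51 = 2.0496e-01 s/km.
sin θ_3 = p·V_3 = 2.0496e-01 × 1.20 = 0.2459.
θ_3 = arcsin 0.2459 = 14.24°.

14.2°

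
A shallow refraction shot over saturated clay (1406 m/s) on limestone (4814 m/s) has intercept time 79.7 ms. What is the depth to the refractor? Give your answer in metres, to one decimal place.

θ_c = arcsin(1406/4814) = 16.98°; cos θ_c = 0.9564.
tᵢ = 2h cos θ_c/V₁ ⇒ h = tᵢ·V₁/(2 cos θ_c) = 0.0797·1406/(2·0.9564) = 58.58 m.

58.6 m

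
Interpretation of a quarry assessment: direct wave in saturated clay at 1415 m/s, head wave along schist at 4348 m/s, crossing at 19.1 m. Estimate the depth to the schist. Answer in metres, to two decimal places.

6.81 m

h = (x_cross/2)·√((V₂−V₁)/(V₂+V₁)).
(V₂−V₁)/(V₂+V₁) = (4348−1415)/(4348+1415) = 0.5089; √ = 0.7134.
h = (19.1/2)·0.7134 = 6.81 m.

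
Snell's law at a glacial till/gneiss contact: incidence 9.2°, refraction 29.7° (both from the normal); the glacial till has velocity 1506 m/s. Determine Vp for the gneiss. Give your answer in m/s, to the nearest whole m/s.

4667 m/s

sin 9.2° = 0.1599; sin 29.7° = 0.4955.
V₂ = V₁·(sin θ₂/sin θ₁) = 1506·(0.4955/0.1599) = 4666.97 m/s.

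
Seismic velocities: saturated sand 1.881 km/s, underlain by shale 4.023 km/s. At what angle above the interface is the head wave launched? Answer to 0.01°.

62.12°

Critical incidence: sin θ_c = V₁/V₂ = 1.881/4.023 = 0.4676.
θ_c = arcsin 0.4676 = 27.88°.
Measured from the interface: 90° − 27.88° = 62.12°.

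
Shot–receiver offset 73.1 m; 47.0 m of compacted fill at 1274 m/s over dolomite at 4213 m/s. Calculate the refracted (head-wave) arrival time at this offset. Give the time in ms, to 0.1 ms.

θ_c = arcsin(V₁/V₂) = arcsin(1274/4213) = 17.60°, cos θ_c = 0.9532.
Intercept time tᵢ = 2h cos θ_c / V₁ = 2·47.0·0.9532/1274 = 0.07033 s.
t = x/V₂ + tᵢ = 73.1/4213 + 0.07033 = 0.08768 s.

87.7 ms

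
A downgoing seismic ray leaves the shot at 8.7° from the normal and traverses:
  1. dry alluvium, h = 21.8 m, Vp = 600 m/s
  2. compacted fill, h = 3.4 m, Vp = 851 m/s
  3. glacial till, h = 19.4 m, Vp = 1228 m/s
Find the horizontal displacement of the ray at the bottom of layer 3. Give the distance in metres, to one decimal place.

10.4 m

p = sin θ₁/V₁ = sin 8.7°/600 = 2.5210e-04 s/m is conserved through the stack.
Layer 1: θ = 8.70°; offset = 21.8·tan 8.70° = 3.336 m.
Layer 2: sin θ = p·851 = 0.2145 → θ = 12.39°; offset = 3.4·tan 12.39° = 0.747 m.
Layer 3: sin θ = p·1228 = 0.3096 → θ = 18.03°; offset = 19.4·tan 18.03° = 6.316 m.
Total horizontal offset = 10.399 m.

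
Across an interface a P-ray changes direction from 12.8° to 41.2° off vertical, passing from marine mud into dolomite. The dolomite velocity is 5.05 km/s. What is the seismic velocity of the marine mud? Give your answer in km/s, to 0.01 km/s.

1.70 km/s

sin 12.8° = 0.2215; sin 41.2° = 0.6587.
V₁ = V₂·(sin θ₁/sin θ₂) = 5.05·(0.2215/0.6587) = 1.70 km/s.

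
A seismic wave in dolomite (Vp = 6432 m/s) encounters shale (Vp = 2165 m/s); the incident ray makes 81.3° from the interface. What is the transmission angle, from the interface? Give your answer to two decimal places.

Convert to the normal: θ₁ = 90° − 81.3° = 8.7°.
Snell's law: sin θ₂ = (V₂/V₁)·sin θ₁ = (2165/6432)·sin 8.7° = 0.0509.
θ₂ = sin⁻¹(0.0509) = 2.92° (from vertical).
From the interface: 90° − 2.92° = 87.08°.

87.08°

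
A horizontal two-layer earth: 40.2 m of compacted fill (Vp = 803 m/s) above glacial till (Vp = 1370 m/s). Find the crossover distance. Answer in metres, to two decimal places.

157.40 m

θ_c = arcsin(803/1370) = 35.88°, so cos θ_c = 0.8102 and tᵢ = 2h cos θ_c/V₁ = 0.0811 s.
At crossover x/V₁ = x/V₂ + tᵢ ⇒ x = tᵢ/(1/V₁ − 1/V₂) = 0.08112/(1.2453e-03 − 7.2993e-04) = 157.40 m.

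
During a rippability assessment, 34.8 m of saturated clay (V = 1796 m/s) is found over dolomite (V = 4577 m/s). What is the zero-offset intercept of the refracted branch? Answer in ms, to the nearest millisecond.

36 ms

θ_c = arcsin(V₁/V₂) = arcsin(1796/4577) = 23.10°; cos θ_c = 0.9198.
tᵢ = 2h·cos θ_c / V₁ = 2·34.8·0.9198 / 1796 = 0.03564 s.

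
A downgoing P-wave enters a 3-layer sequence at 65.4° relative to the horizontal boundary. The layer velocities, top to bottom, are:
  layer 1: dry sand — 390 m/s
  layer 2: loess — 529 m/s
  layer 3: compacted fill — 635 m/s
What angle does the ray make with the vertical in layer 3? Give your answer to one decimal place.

42.7°

From the normal: θ₁ = 90° − 65.4° = 24.6°.
Snell's law across each interface conserves sin θ / V, so sin θ_3 = V_3·sin θ₁/V₁.
sin θ_3 = 635 × sin 24.6° / 390 = 0.6778.
θ_3 = 42.67° from the vertical.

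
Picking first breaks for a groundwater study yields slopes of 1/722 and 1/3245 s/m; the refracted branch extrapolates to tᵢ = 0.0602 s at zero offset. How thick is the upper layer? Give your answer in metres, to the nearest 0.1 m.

θ_c = arcsin(722/3245) = 12.86°; cos θ_c = 0.9749.
tᵢ = 2h cos θ_c/V₁ ⇒ h = tᵢ·V₁/(2 cos θ_c) = 0.0602·722/(2·0.9749) = 22.29 m.

22.3 m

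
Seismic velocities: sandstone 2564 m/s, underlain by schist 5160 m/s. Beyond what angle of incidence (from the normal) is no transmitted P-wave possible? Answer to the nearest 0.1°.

29.8°

At critical incidence the refracted ray runs along the interface (θ₂ = 90°), so sin θ_c = V₁/V₂.
θ_c = arcsin(2564/5160) = arcsin 0.4969 = 29.80°.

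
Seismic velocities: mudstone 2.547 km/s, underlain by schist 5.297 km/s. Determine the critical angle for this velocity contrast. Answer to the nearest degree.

29°

At critical incidence the refracted ray runs along the interface (θ₂ = 90°), so sin θ_c = V₁/V₂.
θ_c = arcsin(2.547/5.297) = arcsin 0.4808 = 28.74°.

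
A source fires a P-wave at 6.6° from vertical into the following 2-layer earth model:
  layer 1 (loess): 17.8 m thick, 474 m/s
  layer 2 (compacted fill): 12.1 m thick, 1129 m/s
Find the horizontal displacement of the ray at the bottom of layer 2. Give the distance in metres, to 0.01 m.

5.50 m

Apply Snell's law at each interface; in layer i the horizontal offset is hᵢ·tan θᵢ.
Layer 1: θ = 6.60°; offset = 17.8·tan 6.60° = 2.0595 m.
Layer 2: sin θ = 1129·sin 6.6°/474 = 0.2738, θ = 15.89°; offset = 12.1·tan 15.89° = 3.4441 m.
Summing the layer offsets gives 5.5036 m.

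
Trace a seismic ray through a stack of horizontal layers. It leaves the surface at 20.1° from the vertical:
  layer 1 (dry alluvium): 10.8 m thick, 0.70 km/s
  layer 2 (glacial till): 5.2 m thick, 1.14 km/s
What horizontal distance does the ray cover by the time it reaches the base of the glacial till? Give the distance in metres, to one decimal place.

p = sin θ₁/V₁ = sin 20.1°/0.70 = 4.9094e-01 s/km is conserved through the stack.
Layer 1: θ = 20.10°; offset = 10.8·tan 20.10° = 3.952 m.
Layer 2: sin θ = p·1.14 = 0.5597 → θ = 34.03°; offset = 5.2·tan 34.03° = 3.512 m.
Summing the layer offsets gives 7.464 m.

7.5 m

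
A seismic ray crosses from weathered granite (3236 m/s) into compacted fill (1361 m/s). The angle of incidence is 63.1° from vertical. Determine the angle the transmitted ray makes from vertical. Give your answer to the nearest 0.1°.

22.0°

Snell's law: sin θ₂ = (V₂/V₁)·sin θ₁ = (1361/3236)·sin 63.1° = 0.3751.
θ₂ = arcsin 0.3751 = 22.03° from the normal.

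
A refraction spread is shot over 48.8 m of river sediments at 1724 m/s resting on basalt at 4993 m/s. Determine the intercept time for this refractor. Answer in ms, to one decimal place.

53.1 ms

tᵢ = 2h·√(V₂²−V₁²)/(V₁V₂).
√(V₂²−V₁²) = √(4993²−1724²) = 4685.9 m/s.
tᵢ = 2·48.8·4685.9/(1724·4993) = 0.05313 s.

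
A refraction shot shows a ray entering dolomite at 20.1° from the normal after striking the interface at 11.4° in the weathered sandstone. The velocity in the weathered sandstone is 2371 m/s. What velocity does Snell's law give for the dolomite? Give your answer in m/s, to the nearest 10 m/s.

4120 m/s

Snell's law: sin 11.4°/V₁ = sin 20.1°/V₂.
V₂ = V₁·sin 20.1°/sin 11.4° = 2371 × 1.7387 = 4122.37 m/s.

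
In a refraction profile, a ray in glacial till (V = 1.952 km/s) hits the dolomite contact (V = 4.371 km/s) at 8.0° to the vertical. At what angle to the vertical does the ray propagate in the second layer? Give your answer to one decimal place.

18.2°

Snell's law: sin θ₂ = (V₂/V₁)·sin θ₁ = (4.371/1.952)·sin 8.0° = 0.3116.
θ₂ = sin⁻¹(0.3116) = 18.16° (from vertical).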